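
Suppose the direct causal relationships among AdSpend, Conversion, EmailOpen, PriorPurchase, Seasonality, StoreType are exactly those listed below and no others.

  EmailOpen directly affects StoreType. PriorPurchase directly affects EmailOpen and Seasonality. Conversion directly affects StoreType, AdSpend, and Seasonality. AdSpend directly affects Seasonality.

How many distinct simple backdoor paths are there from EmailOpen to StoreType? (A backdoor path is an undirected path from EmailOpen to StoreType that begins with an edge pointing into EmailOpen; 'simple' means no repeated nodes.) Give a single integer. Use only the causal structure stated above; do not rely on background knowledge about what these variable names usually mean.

2

A backdoor path from EmailOpen to StoreType is any simple undirected path whose first edge points into EmailOpen (i.e. leaves EmailOpen via a parent).
Parents of EmailOpen: {PriorPurchase}.
Enumerating:
  P1: EmailOpen <- PriorPurchase -> Seasonality <- Conversion -> StoreType
  P2: EmailOpen <- PriorPurchase -> Seasonality <- AdSpend <- Conversion -> StoreType
That exhausts the simple backdoor paths. Count: 2.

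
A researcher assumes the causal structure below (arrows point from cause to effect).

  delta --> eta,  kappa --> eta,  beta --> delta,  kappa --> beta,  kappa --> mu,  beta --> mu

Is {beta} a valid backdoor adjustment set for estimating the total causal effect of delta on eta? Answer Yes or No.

Backdoor paths from delta to eta (paths whose first edge points into delta):
  P1: delta <- beta <- kappa -> eta
  P2: delta <- beta -> mu <- kappa -> eta
Condition 1 (no descendant of delta in the set): holds — descendants of delta are {eta}; none are in {beta}.
Condition 2 (every backdoor path blocked by {beta}):
  P1: blocked at chain node beta ∈ conditioning set.
  P2: blocked at fork node beta ∈ conditioning set.
{beta} satisfies the backdoor criterion.

Yes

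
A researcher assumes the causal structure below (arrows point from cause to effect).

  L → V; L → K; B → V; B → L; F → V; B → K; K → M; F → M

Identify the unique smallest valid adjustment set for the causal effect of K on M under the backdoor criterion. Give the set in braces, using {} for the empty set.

Variables eligible for adjustment (non-descendants of K, excluding K and M): {B, F, L, V}.
Backdoor paths from K to M:
  P1: K <- B -> L -> V <- F -> M
  P2: K <- B -> V <- F -> M
  P3: K <- L <- B -> V <- F -> M
  P4: K <- L -> V <- F -> M
Each backdoor path contains an unconditioned collider, so every path is already blocked with the empty conditioning set:
  P1: blocked at collider V (neither it nor any descendant is in the conditioning set).
  P2: blocked at collider V (neither it nor any descendant is in the conditioning set).
  P3: blocked at collider V (neither it nor any descendant is in the conditioning set).
  P4: blocked at collider V (neither it nor any descendant is in the conditioning set).
The empty set is therefore the unique smallest valid set.

{}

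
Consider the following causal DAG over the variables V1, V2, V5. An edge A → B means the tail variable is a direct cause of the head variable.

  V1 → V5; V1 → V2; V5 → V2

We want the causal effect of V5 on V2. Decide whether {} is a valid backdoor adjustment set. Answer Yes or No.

Backdoor paths from V5 to V2 (paths whose first edge points into V5):
  P1: V5 <- V1 -> V2
Condition 1 (no descendant of V5 in the set): holds — descendants of V5 are {V2}; none are in {}.
Condition 2 (every backdoor path blocked by {}):
  P1: open — no interior node is in the conditioning set.
{} does not satisfy the backdoor criterion.

No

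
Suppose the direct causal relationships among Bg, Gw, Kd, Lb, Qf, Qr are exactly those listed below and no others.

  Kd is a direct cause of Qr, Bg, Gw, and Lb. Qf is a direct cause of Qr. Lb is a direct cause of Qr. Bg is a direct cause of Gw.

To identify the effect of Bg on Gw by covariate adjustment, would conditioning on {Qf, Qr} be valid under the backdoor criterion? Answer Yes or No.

No

Backdoor paths from Bg to Gw (paths whose first edge points into Bg):
  P1: Bg <- Kd -> Gw
Condition 1 (no descendant of Bg in the set): holds — descendants of Bg are {Gw}; none are in {Qf, Qr}.
Condition 2 (every backdoor path blocked by {Qf, Qr}):
  P1: open — no interior node is in the conditioning set.
{Qf, Qr} does not satisfy the backdoor criterion.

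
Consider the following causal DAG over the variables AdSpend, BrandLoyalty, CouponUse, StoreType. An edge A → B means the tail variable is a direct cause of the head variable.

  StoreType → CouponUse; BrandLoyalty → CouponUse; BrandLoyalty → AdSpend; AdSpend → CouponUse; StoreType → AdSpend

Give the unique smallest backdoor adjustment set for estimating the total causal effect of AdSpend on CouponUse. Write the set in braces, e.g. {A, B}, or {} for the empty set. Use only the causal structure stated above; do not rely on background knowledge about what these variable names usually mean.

Variables eligible for adjustment (non-descendants of AdSpend, excluding AdSpend and CouponUse): {BrandLoyalty, StoreType}.
Backdoor paths from AdSpend to CouponUse:
  P1: AdSpend <- BrandLoyalty -> CouponUse
  P2: AdSpend <- StoreType -> CouponUse
The empty set is not sufficient: P1 (AdSpend <- BrandLoyalty -> CouponUse) has no collider blocking it and no conditioned non-collider, so it is open.
Try {BrandLoyalty, StoreType}:
  P1: blocked at fork node BrandLoyalty ∈ conditioning set.
  P2: blocked at fork node StoreType ∈ conditioning set.
{BrandLoyalty, StoreType} contains no descendant of AdSpend and blocks every backdoor path.
Every element of {BrandLoyalty, StoreType} is needed (dropping BrandLoyalty leaves P1 open; dropping StoreType leaves P2 open), so no proper subset is valid.
Among all size-2 subsets of the eligible variables, only {BrandLoyalty, StoreType} blocks every backdoor path, so it is the unique smallest valid adjustment set.

{BrandLoyalty, StoreType}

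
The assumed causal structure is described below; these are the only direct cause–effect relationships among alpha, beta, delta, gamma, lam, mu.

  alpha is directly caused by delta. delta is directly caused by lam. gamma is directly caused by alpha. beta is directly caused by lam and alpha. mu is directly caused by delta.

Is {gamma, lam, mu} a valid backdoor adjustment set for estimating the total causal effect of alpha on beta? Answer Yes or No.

Backdoor paths from alpha to beta (paths whose first edge points into alpha):
  P1: alpha <- delta <- lam -> beta
Condition 1 (no descendant of alpha in the set): FAILS — gamma is a descendant of alpha.
Condition 2 (every backdoor path blocked by {gamma, lam, mu}):
  P1: blocked at fork node lam ∈ conditioning set.
{gamma, lam, mu} does not satisfy the backdoor criterion.

No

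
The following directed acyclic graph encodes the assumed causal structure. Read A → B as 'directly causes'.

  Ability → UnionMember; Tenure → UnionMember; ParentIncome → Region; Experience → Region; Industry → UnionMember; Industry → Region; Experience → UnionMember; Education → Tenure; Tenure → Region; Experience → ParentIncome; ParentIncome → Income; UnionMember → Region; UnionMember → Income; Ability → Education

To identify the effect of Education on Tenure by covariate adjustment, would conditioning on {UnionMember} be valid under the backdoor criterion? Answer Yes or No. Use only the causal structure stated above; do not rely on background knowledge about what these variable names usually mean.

Backdoor paths from Education to Tenure (paths whose first edge points into Education):
  P1: Education <- Ability -> UnionMember <- Experience -> ParentIncome -> Region <- Tenure
  P2: Education <- Ability -> UnionMember <- Experience -> Region <- Tenure
  P3: Education <- Ability -> UnionMember <- Industry -> Region <- Tenure
  P4: Education <- Ability -> UnionMember <- Tenure
  P5: Education <- Ability -> UnionMember -> Region <- Tenure
  P6: Education <- Ability -> UnionMember -> Income <- ParentIncome <- Experience -> Region <- Tenure
  P7: Education <- Ability -> UnionMember -> Income <- ParentIncome -> Region <- Tenure
Condition 1 (no descendant of Education in the set): FAILS — UnionMember is a descendant of Education.
Condition 2 (every backdoor path blocked by {UnionMember}):
  P1: blocked at collider Region (neither it nor any descendant is in the conditioning set).
  P2: blocked at collider Region (neither it nor any descendant is in the conditioning set).
  P3: blocked at collider Region (neither it nor any descendant is in the conditioning set).
  P4: open — collider(s) UnionMember are conditioned on (or have a conditioned descendant) and no non-collider on the path is in the set.
  P5: blocked at chain node UnionMember ∈ conditioning set.
  P6: blocked at chain node UnionMember ∈ conditioning set.
  P7: blocked at chain node UnionMember ∈ conditioning set.
{UnionMember} does not satisfy the backdoor criterion.

No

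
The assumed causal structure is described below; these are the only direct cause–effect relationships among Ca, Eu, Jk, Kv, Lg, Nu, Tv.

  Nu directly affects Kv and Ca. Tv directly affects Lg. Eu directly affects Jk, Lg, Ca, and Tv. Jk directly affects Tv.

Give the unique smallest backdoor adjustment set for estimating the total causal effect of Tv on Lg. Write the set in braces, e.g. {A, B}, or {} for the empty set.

{Eu}

Variables eligible for adjustment (non-descendants of Tv, excluding Tv and Lg): {Ca, Eu, Jk, Kv, Nu}.
Backdoor paths from Tv to Lg:
  P1: Tv <- Eu -> Lg
  P2: Tv <- Jk <- Eu -> Lg
The empty set is not sufficient: P1 (Tv <- Eu -> Lg) has no collider blocking it and no conditioned non-collider, so it is open.
Try {Eu}:
  P1: blocked at fork node Eu ∈ conditioning set.
  P2: blocked at fork node Eu ∈ conditioning set.
{Eu} contains no descendant of Tv and blocks every backdoor path.
No other singleton works — e.g. {Nu} leaves P1 open — so {Eu} is the unique smallest valid adjustment set.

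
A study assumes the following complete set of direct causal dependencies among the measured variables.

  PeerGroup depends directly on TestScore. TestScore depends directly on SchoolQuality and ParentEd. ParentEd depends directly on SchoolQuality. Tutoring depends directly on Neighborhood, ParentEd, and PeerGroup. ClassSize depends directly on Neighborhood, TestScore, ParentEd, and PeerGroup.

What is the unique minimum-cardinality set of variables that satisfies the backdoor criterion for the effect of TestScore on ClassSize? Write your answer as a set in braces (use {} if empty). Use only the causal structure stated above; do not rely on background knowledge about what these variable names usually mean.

{ParentEd}

Variables eligible for adjustment (non-descendants of TestScore, excluding TestScore and ClassSize): {Neighborhood, ParentEd, SchoolQuality}.
Backdoor paths from TestScore to ClassSize:
  P1: TestScore <- SchoolQuality -> ParentEd -> Tutoring <- Neighborhood -> ClassSize
  P2: TestScore <- SchoolQuality -> ParentEd -> Tutoring <- PeerGroup -> ClassSize
  P3: TestScore <- SchoolQuality -> ParentEd -> ClassSize
  P4: TestScore <- ParentEd -> Tutoring <- Neighborhood -> ClassSize
  P5: TestScore <- ParentEd -> Tutoring <- PeerGroup -> ClassSize
  P6: TestScore <- ParentEd -> ClassSize
The empty set is not sufficient: P3 (TestScore <- SchoolQuality -> ParentEd -> ClassSize) has no collider blocking it and no conditioned non-collider, so it is open.
Try {ParentEd}:
  P1: blocked at chain node ParentEd ∈ conditioning set.
  P2: blocked at chain node ParentEd ∈ conditioning set.
  P3: blocked at chain node ParentEd ∈ conditioning set.
  P4: blocked at fork node ParentEd ∈ conditioning set.
  P5: blocked at fork node ParentEd ∈ conditioning set.
  P6: blocked at fork node ParentEd ∈ conditioning set.
{ParentEd} contains no descendant of TestScore and blocks every backdoor path.
No other singleton works — e.g. {SchoolQuality} leaves P6 open — so {ParentEd} is the unique smallest valid adjustment set.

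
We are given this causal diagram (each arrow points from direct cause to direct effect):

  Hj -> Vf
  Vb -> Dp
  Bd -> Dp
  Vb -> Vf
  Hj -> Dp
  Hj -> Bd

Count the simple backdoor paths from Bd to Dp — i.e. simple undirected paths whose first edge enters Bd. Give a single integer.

2

A backdoor path from Bd to Dp is any simple undirected path whose first edge points into Bd (i.e. leaves Bd via a parent).
Parents of Bd: {Hj}.
Enumerating:
  P1: Bd <- Hj -> Vf <- Vb -> Dp
  P2: Bd <- Hj -> Dp
That exhausts the simple backdoor paths. Count: 2.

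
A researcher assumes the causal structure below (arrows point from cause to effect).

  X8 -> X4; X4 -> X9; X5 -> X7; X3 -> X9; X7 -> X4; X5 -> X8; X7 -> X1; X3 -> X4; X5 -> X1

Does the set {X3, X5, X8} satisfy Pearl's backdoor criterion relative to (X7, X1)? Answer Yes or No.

Yes

Backdoor paths from X7 to X1 (paths whose first edge points into X7):
  P1: X7 <- X5 -> X1
Condition 1 (no descendant of X7 in the set): holds — descendants of X7 are {X1, X4, X9}; none are in {X3, X5, X8}.
Condition 2 (every backdoor path blocked by {X3, X5, X8}):
  P1: blocked at fork node X5 ∈ conditioning set.
{X3, X5, X8} satisfies the backdoor criterion.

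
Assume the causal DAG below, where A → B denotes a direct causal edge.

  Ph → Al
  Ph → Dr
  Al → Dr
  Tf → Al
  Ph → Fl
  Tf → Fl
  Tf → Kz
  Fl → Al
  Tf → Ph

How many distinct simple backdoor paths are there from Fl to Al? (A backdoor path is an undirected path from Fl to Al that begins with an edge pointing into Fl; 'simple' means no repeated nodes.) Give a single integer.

6

A backdoor path from Fl to Al is any simple undirected path whose first edge points into Fl (i.e. leaves Fl via a parent).
Parents of Fl: {Ph, Tf}.
Enumerating:
  P1: Fl <- Tf -> Ph -> Al
  P2: Fl <- Tf -> Ph -> Dr <- Al
  P3: Fl <- Tf -> Al
  P4: Fl <- Ph <- Tf -> Al
  P5: Fl <- Ph -> Al
  P6: Fl <- Ph -> Dr <- Al
That exhausts the simple backdoor paths. Count: 6.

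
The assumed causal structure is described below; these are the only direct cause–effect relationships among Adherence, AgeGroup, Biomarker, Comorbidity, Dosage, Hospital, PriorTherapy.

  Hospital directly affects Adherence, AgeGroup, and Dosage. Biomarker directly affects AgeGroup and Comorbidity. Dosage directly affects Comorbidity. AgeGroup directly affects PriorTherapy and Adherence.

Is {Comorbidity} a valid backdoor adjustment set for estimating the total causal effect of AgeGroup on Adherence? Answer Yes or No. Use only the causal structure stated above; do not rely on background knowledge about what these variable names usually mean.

Backdoor paths from AgeGroup to Adherence (paths whose first edge points into AgeGroup):
  P1: AgeGroup <- Hospital -> Adherence
  P2: AgeGroup <- Biomarker -> Comorbidity <- Dosage <- Hospital -> Adherence
Condition 1 (no descendant of AgeGroup in the set): holds — descendants of AgeGroup are {Adherence, PriorTherapy}; none are in {Comorbidity}.
Condition 2 (every backdoor path blocked by {Comorbidity}):
  P1: open — no interior node is in the conditioning set.
  P2: open — collider(s) Comorbidity are conditioned on (or have a conditioned descendant) and no non-collider on the path is in the set.
{Comorbidity} does not satisfy the backdoor criterion.

No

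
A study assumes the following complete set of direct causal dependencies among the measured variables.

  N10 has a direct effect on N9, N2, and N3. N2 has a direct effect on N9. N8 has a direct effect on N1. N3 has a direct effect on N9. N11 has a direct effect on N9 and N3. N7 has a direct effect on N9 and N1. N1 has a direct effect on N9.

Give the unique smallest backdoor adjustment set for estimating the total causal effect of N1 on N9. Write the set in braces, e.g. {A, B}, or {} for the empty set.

Variables eligible for adjustment (non-descendants of N1, excluding N1 and N9): {N10, N11, N2, N3, N7, N8}.
Backdoor paths from N1 to N9:
  P1: N1 <- N7 -> N9
The empty set is not sufficient: P1 (N1 <- N7 -> N9) has no collider blocking it and no conditioned non-collider, so it is open.
Try {N7}:
  P1: blocked at fork node N7 ∈ conditioning set.
{N7} contains no descendant of N1 and blocks every backdoor path.
No other singleton works — e.g. {N8} leaves P1 open — so {N7} is the unique smallest valid adjustment set.

{N7}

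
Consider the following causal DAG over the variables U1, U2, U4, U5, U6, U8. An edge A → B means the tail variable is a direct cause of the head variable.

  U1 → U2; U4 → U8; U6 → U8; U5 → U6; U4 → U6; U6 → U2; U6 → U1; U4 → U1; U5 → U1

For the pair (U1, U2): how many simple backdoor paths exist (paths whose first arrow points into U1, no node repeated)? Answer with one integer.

A backdoor path from U1 to U2 is any simple undirected path whose first edge points into U1 (i.e. leaves U1 via a parent).
Parents of U1: {U4, U5, U6}.
Enumerating:
  P1: U1 <- U5 -> U6 -> U2
  P2: U1 <- U4 -> U6 -> U2
  P3: U1 <- U4 -> U8 <- U6 -> U2
  P4: U1 <- U6 -> U2
That exhausts the simple backdoor paths. Count: 4.

4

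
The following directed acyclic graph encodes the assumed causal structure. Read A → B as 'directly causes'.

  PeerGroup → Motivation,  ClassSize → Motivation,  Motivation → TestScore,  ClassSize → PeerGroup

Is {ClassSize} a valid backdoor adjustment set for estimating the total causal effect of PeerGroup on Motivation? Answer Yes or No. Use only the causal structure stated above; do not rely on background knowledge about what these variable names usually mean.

Yes

Backdoor paths from PeerGroup to Motivation (paths whose first edge points into PeerGroup):
  P1: PeerGroup <- ClassSize -> Motivation
Condition 1 (no descendant of PeerGroup in the set): holds — descendants of PeerGroup are {Motivation, TestScore}; none are in {ClassSize}.
Condition 2 (every backdoor path blocked by {ClassSize}):
  P1: blocked at fork node ClassSize ∈ conditioning set.
{ClassSize} satisfies the backdoor criterion.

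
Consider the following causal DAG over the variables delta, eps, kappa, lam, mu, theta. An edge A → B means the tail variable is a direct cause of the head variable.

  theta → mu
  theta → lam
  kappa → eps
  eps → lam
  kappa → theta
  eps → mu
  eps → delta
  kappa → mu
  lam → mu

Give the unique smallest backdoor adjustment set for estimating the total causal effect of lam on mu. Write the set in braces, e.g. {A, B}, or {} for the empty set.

{eps, theta}

Variables eligible for adjustment (non-descendants of lam, excluding lam and mu): {delta, eps, kappa, theta}.
Backdoor paths from lam to mu:
  P1: lam <- eps <- kappa -> theta -> mu
  P2: lam <- eps <- kappa -> mu
  P3: lam <- eps -> mu
  P4: lam <- theta <- kappa -> eps -> mu
  P5: lam <- theta <- kappa -> mu
  P6: lam <- theta -> mu
The empty set is not sufficient: P1 (lam <- eps <- kappa -> theta -> mu) has no collider blocking it and no conditioned non-collider, so it is open.
Try {eps, theta}:
  P1: blocked at chain node eps ∈ conditioning set.
  P2: blocked at chain node eps ∈ conditioning set.
  P3: blocked at fork node eps ∈ conditioning set.
  P4: blocked at chain node theta ∈ conditioning set.
  P5: blocked at chain node theta ∈ conditioning set.
  P6: blocked at fork node theta ∈ conditioning set.
{eps, theta} contains no descendant of lam and blocks every backdoor path.
Every element of {eps, theta} is needed (dropping eps leaves P2 open; dropping theta leaves P5 open), so no proper subset is valid.
Among all size-2 subsets of the eligible variables, only {eps, theta} blocks every backdoor path, so it is the unique smallest valid adjustment set.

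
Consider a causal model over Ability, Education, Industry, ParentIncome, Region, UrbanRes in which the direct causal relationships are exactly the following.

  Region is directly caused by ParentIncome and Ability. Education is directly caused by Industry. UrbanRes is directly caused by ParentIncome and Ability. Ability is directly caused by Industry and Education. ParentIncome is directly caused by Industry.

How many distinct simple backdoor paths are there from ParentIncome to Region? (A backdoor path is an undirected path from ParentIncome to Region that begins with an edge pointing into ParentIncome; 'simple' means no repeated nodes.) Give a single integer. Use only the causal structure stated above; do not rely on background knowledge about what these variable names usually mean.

A backdoor path from ParentIncome to Region is any simple undirected path whose first edge points into ParentIncome (i.e. leaves ParentIncome via a parent).
Parents of ParentIncome: {Industry}.
Enumerating:
  P1: ParentIncome <- Industry -> Education -> Ability -> Region
  P2: ParentIncome <- Industry -> Ability -> Region
That exhausts the simple backdoor paths. Count: 2.

2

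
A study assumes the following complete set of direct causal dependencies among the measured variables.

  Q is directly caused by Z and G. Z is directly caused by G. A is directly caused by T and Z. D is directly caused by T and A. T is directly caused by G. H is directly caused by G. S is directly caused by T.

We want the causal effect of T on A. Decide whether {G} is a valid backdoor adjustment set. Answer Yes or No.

Backdoor paths from T to A (paths whose first edge points into T):
  P1: T <- G -> Z -> A
  P2: T <- G -> Q <- Z -> A
Condition 1 (no descendant of T in the set): holds — descendants of T are {A, D, S}; none are in {G}.
Condition 2 (every backdoor path blocked by {G}):
  P1: blocked at fork node G ∈ conditioning set.
  P2: blocked at fork node G ∈ conditioning set.
{G} satisfies the backdoor criterion.

Yes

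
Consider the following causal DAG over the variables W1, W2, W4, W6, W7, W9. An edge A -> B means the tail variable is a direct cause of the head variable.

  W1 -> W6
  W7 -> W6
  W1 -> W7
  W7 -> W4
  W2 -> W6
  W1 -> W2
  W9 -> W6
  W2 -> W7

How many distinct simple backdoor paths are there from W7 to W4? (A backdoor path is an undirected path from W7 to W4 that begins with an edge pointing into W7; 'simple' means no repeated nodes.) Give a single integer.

A backdoor path from W7 to W4 is any simple undirected path whose first edge points into W7 (i.e. leaves W7 via a parent).
Parents of W7: {W1, W2}.
No simple path from any parent of W7 reaches W4 without revisiting W7, so there are no backdoor paths.

0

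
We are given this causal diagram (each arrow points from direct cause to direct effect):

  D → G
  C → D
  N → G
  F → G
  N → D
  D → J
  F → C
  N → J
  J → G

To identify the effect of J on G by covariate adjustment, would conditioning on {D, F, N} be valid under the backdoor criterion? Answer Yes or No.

Yes

Backdoor paths from J to G (paths whose first edge points into J):
  P1: J <- N -> D <- C <- F -> G
  P2: J <- N -> D -> G
  P3: J <- N -> G
  P4: J <- D <- N -> G
  P5: J <- D <- C <- F -> G
  P6: J <- D -> G
Condition 1 (no descendant of J in the set): holds — descendants of J are {G}; none are in {D, F, N}.
Condition 2 (every backdoor path blocked by {D, F, N}):
  P1: blocked at fork node N ∈ conditioning set.
  P2: blocked at fork node N ∈ conditioning set.
  P3: blocked at fork node N ∈ conditioning set.
  P4: blocked at chain node D ∈ conditioning set.
  P5: blocked at chain node D ∈ conditioning set.
  P6: blocked at fork node D ∈ conditioning set.
{D, F, N} satisfies the backdoor criterion.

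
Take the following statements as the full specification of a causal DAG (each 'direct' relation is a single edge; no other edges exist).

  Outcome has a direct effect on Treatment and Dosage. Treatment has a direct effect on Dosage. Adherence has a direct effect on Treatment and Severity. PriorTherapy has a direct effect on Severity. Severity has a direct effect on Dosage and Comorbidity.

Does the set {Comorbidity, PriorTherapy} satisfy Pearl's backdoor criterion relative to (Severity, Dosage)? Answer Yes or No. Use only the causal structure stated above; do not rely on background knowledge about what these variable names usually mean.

No

Backdoor paths from Severity to Dosage (paths whose first edge points into Severity):
  P1: Severity <- Adherence -> Treatment <- Outcome -> Dosage
  P2: Severity <- Adherence -> Treatment -> Dosage
Condition 1 (no descendant of Severity in the set): FAILS — Comorbidity is a descendant of Severity.
Condition 2 (every backdoor path blocked by {Comorbidity, PriorTherapy}):
  P1: blocked at collider Treatment (neither it nor any descendant is in the conditioning set).
  P2: open — no interior node is in the conditioning set.
{Comorbidity, PriorTherapy} does not satisfy the backdoor criterion.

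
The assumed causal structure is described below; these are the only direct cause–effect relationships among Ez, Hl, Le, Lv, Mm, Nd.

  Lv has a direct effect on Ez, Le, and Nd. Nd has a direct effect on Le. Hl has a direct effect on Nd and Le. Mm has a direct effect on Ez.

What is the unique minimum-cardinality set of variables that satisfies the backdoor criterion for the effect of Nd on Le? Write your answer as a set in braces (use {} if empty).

Variables eligible for adjustment (non-descendants of Nd, excluding Nd and Le): {Ez, Hl, Lv, Mm}.
Backdoor paths from Nd to Le:
  P1: Nd <- Lv -> Le
  P2: Nd <- Hl -> Le
The empty set is not sufficient: P1 (Nd <- Lv -> Le) has no collider blocking it and no conditioned non-collider, so it is open.
Try {Hl, Lv}:
  P1: blocked at fork node Lv ∈ conditioning set.
  P2: blocked at fork node Hl ∈ conditioning set.
{Hl, Lv} contains no descendant of Nd and blocks every backdoor path.
Every element of {Hl, Lv} is needed (dropping Hl leaves P2 open; dropping Lv leaves P1 open), so no proper subset is valid.
Among all size-2 subsets of the eligible variables, only {Hl, Lv} blocks every backdoor path, so it is the unique smallest valid adjustment set.

{Hl, Lv}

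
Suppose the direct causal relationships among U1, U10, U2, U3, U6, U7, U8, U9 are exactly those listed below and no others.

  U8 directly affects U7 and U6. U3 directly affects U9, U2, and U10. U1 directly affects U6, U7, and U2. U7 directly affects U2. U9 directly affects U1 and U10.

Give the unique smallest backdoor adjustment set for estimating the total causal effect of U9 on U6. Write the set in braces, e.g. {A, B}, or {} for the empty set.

{}

Variables eligible for adjustment (non-descendants of U9, excluding U9 and U6): {U3, U8}.
Backdoor paths from U9 to U6:
  P1: U9 <- U3 -> U2 <- U1 -> U7 <- U8 -> U6
  P2: U9 <- U3 -> U2 <- U1 -> U6
  P3: U9 <- U3 -> U2 <- U7 <- U1 -> U6
  P4: U9 <- U3 -> U2 <- U7 <- U8 -> U6
Each backdoor path contains an unconditioned collider, so every path is already blocked with the empty conditioning set:
  P1: blocked at collider U2 (neither it nor any descendant is in the conditioning set).
  P2: blocked at collider U2 (neither it nor any descendant is in the conditioning set).
  P3: blocked at collider U2 (neither it nor any descendant is in the conditioning set).
  P4: blocked at collider U2 (neither it nor any descendant is in the conditioning set).
The empty set is therefore the unique smallest valid set.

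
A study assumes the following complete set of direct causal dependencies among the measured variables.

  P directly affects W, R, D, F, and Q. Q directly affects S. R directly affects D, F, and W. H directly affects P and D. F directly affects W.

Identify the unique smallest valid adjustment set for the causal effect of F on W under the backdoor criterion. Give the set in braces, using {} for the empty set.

Variables eligible for adjustment (non-descendants of F, excluding F and W): {D, H, P, Q, R, S}.
Backdoor paths from F to W:
  P1: F <- P <- H -> D <- R -> W
  P2: F <- P -> R -> W
  P3: F <- P -> W
  P4: F <- P -> D <- R -> W
  P5: F <- R <- P -> W
  P6: F <- R -> W
  P7: F <- R -> D <- H -> P -> W
  P8: F <- R -> D <- P -> W
The empty set is not sufficient: P2 (F <- P -> R -> W) has no collider blocking it and no conditioned non-collider, so it is open.
Try {P, R}:
  P1: blocked at chain node P ∈ conditioning set.
  P2: blocked at fork node P ∈ conditioning set.
  P3: blocked at fork node P ∈ conditioning set.
  P4: blocked at fork node P ∈ conditioning set.
  P5: blocked at chain node R ∈ conditioning set.
  P6: blocked at fork node R ∈ conditioning set.
  P7: blocked at fork node R ∈ conditioning set.
  P8: blocked at fork node R ∈ conditioning set.
{P, R} contains no descendant of F and blocks every backdoor path.
Every element of {P, R} is needed (dropping P leaves P3 open; dropping R leaves P6 open), so no proper subset is valid.
Among all size-2 subsets of the eligible variables, only {P, R} blocks every backdoor path, so it is the unique smallest valid adjustment set.

{P, R}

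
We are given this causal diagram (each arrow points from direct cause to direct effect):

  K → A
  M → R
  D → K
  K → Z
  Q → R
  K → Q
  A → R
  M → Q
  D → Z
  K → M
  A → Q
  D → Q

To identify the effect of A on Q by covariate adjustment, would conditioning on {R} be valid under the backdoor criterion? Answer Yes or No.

No

Backdoor paths from A to Q (paths whose first edge points into A):
  P1: A <- K <- D -> Q
  P2: A <- K -> M -> Q
  P3: A <- K -> M -> R <- Q
  P4: A <- K -> Q
  P5: A <- K -> Z <- D -> Q
Condition 1 (no descendant of A in the set): FAILS — R is a descendant of A.
Condition 2 (every backdoor path blocked by {R}):
  P1: open — no interior node is in the conditioning set.
  P2: open — no interior node is in the conditioning set.
  P3: open — collider(s) R are conditioned on (or have a conditioned descendant) and no non-collider on the path is in the set.
  P4: open — no interior node is in the conditioning set.
  P5: blocked at collider Z (neither it nor any descendant is in the conditioning set).
{R} does not satisfy the backdoor criterion.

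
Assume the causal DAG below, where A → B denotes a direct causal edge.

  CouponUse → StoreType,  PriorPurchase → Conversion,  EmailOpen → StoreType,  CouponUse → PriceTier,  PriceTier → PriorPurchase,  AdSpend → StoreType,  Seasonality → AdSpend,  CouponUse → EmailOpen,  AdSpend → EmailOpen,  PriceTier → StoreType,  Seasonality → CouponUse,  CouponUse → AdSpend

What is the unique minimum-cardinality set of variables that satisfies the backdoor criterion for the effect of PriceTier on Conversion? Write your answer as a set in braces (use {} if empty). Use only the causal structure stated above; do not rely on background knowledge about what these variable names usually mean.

Variables eligible for adjustment (non-descendants of PriceTier, excluding PriceTier and Conversion): {AdSpend, CouponUse, EmailOpen, Seasonality}.
Backdoor paths from PriceTier to Conversion:
  (none)
With no backdoor paths the empty set already satisfies the criterion, and it is trivially minimal.

{}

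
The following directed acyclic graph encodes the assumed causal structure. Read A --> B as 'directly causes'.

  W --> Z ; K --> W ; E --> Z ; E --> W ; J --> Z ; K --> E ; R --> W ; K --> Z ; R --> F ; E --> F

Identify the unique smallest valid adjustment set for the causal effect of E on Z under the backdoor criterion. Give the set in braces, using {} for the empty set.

Variables eligible for adjustment (non-descendants of E, excluding E and Z): {J, K, R}.
Backdoor paths from E to Z:
  P1: E <- K -> W -> Z
  P2: E <- K -> Z
The empty set is not sufficient: P1 (E <- K -> W -> Z) has no collider blocking it and no conditioned non-collider, so it is open.
Try {K}:
  P1: blocked at fork node K ∈ conditioning set.
  P2: blocked at fork node K ∈ conditioning set.
{K} contains no descendant of E and blocks every backdoor path.
No other singleton works — e.g. {R} leaves P1 open — so {K} is the unique smallest valid adjustment set.

{K}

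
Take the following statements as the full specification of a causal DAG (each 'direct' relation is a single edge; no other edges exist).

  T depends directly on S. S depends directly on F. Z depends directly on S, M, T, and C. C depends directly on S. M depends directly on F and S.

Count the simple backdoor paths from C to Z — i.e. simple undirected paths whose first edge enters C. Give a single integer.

4

A backdoor path from C to Z is any simple undirected path whose first edge points into C (i.e. leaves C via a parent).
Parents of C: {S}.
Enumerating:
  P1: C <- S <- F -> M -> Z
  P2: C <- S -> M -> Z
  P3: C <- S -> T -> Z
  P4: C <- S -> Z
That exhausts the simple backdoor paths. Count: 4.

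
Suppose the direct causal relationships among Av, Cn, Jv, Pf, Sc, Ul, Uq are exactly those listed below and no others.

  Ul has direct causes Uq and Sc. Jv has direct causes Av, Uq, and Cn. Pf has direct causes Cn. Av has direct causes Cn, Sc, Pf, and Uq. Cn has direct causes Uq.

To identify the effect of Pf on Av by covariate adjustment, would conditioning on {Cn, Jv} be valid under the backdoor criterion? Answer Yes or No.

No

Backdoor paths from Pf to Av (paths whose first edge points into Pf):
  P1: Pf <- Cn <- Uq -> Av
  P2: Pf <- Cn <- Uq -> Ul <- Sc -> Av
  P3: Pf <- Cn <- Uq -> Jv <- Av
  P4: Pf <- Cn -> Av
  P5: Pf <- Cn -> Jv <- Uq -> Av
  P6: Pf <- Cn -> Jv <- Uq -> Ul <- Sc -> Av
  P7: Pf <- Cn -> Jv <- Av
Condition 1 (no descendant of Pf in the set): FAILS — Jv is a descendant of Pf.
Condition 2 (every backdoor path blocked by {Cn, Jv}):
  P1: blocked at chain node Cn ∈ conditioning set.
  P2: blocked at chain node Cn ∈ conditioning set.
  P3: blocked at chain node Cn ∈ conditioning set.
  P4: blocked at fork node Cn ∈ conditioning set.
  P5: blocked at fork node Cn ∈ conditioning set.
  P6: blocked at fork node Cn ∈ conditioning set.
  P7: blocked at fork node Cn ∈ conditioning set.
{Cn, Jv} does not satisfy the backdoor criterion.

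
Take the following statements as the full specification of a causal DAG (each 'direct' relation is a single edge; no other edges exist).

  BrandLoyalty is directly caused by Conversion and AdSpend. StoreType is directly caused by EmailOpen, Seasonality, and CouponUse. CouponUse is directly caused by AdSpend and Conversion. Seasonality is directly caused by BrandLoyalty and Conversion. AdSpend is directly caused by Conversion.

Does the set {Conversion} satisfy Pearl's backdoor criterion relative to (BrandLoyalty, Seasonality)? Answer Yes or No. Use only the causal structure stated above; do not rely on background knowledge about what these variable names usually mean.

Yes

Backdoor paths from BrandLoyalty to Seasonality (paths whose first edge points into BrandLoyalty):
  P1: BrandLoyalty <- Conversion -> AdSpend -> CouponUse -> StoreType <- Seasonality
  P2: BrandLoyalty <- Conversion -> Seasonality
  P3: BrandLoyalty <- Conversion -> CouponUse -> StoreType <- Seasonality
  P4: BrandLoyalty <- AdSpend <- Conversion -> Seasonality
  P5: BrandLoyalty <- AdSpend <- Conversion -> CouponUse -> StoreType <- Seasonality
  P6: BrandLoyalty <- AdSpend -> CouponUse <- Conversion -> Seasonality
  P7: BrandLoyalty <- AdSpend -> CouponUse -> StoreType <- Seasonality
Condition 1 (no descendant of BrandLoyalty in the set): holds — descendants of BrandLoyalty are {Seasonality, StoreType}; none are in {Conversion}.
Condition 2 (every backdoor path blocked by {Conversion}):
  P1: blocked at fork node Conversion ∈ conditioning set.
  P2: blocked at fork node Conversion ∈ conditioning set.
  P3: blocked at fork node Conversion ∈ conditioning set.
  P4: blocked at fork node Conversion ∈ conditioning set.
  P5: blocked at fork node Conversion ∈ conditioning set.
  P6: blocked at collider CouponUse (neither it nor any descendant is in the conditioning set).
  P7: blocked at collider StoreType (neither it nor any descendant is in the conditioning set).
{Conversion} satisfies the backdoor criterion.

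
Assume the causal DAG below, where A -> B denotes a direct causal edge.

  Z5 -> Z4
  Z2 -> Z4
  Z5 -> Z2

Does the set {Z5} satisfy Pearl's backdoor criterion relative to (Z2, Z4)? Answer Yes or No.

Yes

Backdoor paths from Z2 to Z4 (paths whose first edge points into Z2):
  P1: Z2 <- Z5 -> Z4
Condition 1 (no descendant of Z2 in the set): holds — descendants of Z2 are {Z4}; none are in {Z5}.
Condition 2 (every backdoor path blocked by {Z5}):
  P1: blocked at fork node Z5 ∈ conditioning set.
{Z5} satisfies the backdoor criterion.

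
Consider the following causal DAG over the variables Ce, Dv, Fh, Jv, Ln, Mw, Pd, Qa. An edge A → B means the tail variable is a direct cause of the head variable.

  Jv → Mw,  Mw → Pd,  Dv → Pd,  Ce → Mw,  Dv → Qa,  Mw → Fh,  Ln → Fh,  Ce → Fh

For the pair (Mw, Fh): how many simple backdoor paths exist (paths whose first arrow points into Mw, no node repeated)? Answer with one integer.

A backdoor path from Mw to Fh is any simple undirected path whose first edge points into Mw (i.e. leaves Mw via a parent).
Parents of Mw: {Ce, Jv}.
Enumerating:
  P1: Mw <- Ce -> Fh
That exhausts the simple backdoor paths. Count: 1.

1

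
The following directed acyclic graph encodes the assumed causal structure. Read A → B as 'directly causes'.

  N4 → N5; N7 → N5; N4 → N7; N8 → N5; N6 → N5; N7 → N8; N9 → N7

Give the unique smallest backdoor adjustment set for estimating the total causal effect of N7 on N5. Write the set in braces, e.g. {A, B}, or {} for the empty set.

{N4}

Variables eligible for adjustment (non-descendants of N7, excluding N7 and N5): {N4, N6, N9}.
Backdoor paths from N7 to N5:
  P1: N7 <- N4 -> N5
The empty set is not sufficient: P1 (N7 <- N4 -> N5) has no collider blocking it and no conditioned non-collider, so it is open.
Try {N4}:
  P1: blocked at fork node N4 ∈ conditioning set.
{N4} contains no descendant of N7 and blocks every backdoor path.
No other singleton works — e.g. {N9} leaves P1 open — so {N4} is the unique smallest valid adjustment set.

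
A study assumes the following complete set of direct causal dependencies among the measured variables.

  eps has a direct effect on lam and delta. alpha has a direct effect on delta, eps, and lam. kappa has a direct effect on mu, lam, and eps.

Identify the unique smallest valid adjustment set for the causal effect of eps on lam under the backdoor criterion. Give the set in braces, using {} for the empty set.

{alpha, kappa}

Variables eligible for adjustment (non-descendants of eps, excluding eps and lam): {alpha, kappa, mu}.
Backdoor paths from eps to lam:
  P1: eps <- alpha -> lam
  P2: eps <- kappa -> lam
The empty set is not sufficient: P1 (eps <- alpha -> lam) has no collider blocking it and no conditioned non-collider, so it is open.
Try {alpha, kappa}:
  P1: blocked at fork node alpha ∈ conditioning set.
  P2: blocked at fork node kappa ∈ conditioning set.
{alpha, kappa} contains no descendant of eps and blocks every backdoor path.
Every element of {alpha, kappa} is needed (dropping alpha leaves P1 open; dropping kappa leaves P2 open), so no proper subset is valid.
Among all size-2 subsets of the eligible variables, only {alpha, kappa} blocks every backdoor path, so it is the unique smallest valid adjustment set.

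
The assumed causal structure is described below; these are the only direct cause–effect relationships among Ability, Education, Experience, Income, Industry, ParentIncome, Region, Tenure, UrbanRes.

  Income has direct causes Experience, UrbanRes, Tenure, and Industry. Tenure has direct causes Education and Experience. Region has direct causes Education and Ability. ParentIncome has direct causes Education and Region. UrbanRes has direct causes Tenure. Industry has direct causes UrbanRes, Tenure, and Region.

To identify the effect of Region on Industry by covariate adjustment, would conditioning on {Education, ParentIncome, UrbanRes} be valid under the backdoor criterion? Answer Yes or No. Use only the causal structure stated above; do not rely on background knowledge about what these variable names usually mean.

Backdoor paths from Region to Industry (paths whose first edge points into Region):
  P1: Region <- Education -> Tenure <- Experience -> Income <- UrbanRes -> Industry
  P2: Region <- Education -> Tenure <- Experience -> Income <- Industry
  P3: Region <- Education -> Tenure -> UrbanRes -> Industry
  P4: Region <- Education -> Tenure -> UrbanRes -> Income <- Industry
  P5: Region <- Education -> Tenure -> Industry
  P6: Region <- Education -> Tenure -> Income <- UrbanRes -> Industry
  P7: Region <- Education -> Tenure -> Income <- Industry
Condition 1 (no descendant of Region in the set): FAILS — ParentIncome is a descendant of Region.
Condition 2 (every backdoor path blocked by {Education, ParentIncome, UrbanRes}):
  P1: blocked at fork node Education ∈ conditioning set.
  P2: blocked at fork node Education ∈ conditioning set.
  P3: blocked at fork node Education ∈ conditioning set.
  P4: blocked at fork node Education ∈ conditioning set.
  P5: blocked at fork node Education ∈ conditioning set.
  P6: blocked at fork node Education ∈ conditioning set.
  P7: blocked at fork node Education ∈ conditioning set.
{Education, ParentIncome, UrbanRes} does not satisfy the backdoor criterion.

No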